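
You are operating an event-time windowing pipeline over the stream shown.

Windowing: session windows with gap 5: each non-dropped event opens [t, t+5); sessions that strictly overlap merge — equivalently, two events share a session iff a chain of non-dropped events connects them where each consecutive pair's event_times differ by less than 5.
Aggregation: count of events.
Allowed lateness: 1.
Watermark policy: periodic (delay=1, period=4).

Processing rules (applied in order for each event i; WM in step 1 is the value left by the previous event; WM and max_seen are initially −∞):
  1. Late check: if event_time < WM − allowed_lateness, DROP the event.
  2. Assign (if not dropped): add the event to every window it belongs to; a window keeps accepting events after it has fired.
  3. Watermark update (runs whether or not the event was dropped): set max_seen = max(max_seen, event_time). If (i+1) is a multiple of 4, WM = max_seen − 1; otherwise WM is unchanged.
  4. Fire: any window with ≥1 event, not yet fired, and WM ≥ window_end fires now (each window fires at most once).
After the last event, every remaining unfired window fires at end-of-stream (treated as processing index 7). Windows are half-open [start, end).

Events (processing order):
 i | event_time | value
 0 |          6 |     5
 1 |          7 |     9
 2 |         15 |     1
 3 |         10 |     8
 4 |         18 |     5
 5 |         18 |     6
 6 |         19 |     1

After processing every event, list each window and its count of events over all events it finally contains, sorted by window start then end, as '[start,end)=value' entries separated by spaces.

i=0 t=6 v=5: → [6,11); WM=−∞
i=1 t=7 v=9: → [6,12); WM=−∞
i=2 t=15 v=1: → [15,20); WM=−∞
i=3 t=10 v=8: → [6,15); WM=14
i=4 t=18 v=5: → [15,23); WM=14
i=5 t=18 v=6: → [15,23); WM=14
i=6 t=19 v=1: → [15,24); WM=14

[6,15)=3 [15,24)=4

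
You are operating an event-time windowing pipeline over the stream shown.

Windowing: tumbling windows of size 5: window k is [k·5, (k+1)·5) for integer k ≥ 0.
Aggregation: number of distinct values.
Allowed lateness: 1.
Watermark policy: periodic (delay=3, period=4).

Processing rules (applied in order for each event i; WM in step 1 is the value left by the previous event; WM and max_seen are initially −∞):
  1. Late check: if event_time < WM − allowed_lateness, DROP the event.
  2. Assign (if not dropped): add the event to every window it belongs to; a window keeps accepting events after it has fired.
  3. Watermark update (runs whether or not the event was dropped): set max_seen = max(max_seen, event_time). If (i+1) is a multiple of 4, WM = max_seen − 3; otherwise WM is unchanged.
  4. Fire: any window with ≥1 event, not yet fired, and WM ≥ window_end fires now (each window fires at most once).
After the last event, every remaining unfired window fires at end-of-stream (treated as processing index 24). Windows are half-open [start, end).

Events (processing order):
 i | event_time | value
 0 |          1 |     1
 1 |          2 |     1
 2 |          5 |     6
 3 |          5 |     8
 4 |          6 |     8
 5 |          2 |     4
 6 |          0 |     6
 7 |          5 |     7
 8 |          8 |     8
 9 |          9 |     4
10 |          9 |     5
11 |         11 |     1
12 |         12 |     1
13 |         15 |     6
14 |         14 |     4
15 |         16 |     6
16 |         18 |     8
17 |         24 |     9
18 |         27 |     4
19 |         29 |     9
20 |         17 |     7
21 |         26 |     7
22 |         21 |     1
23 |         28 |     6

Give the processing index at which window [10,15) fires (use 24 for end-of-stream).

19

i=0 t=1 v=1: → [0,5); WM=−∞
i=1 t=2 v=1: → [0,5); WM=−∞
i=2 t=5 v=6: → [5,10); WM=−∞
i=3 t=5 v=8: → [5,10); WM=2
i=4 t=6 v=8: → [5,10); WM=2
i=5 t=2 v=4: → [0,5); WM=2
i=6 t=0 v=6: DROP (t<2-1); WM=2
i=7 t=5 v=7: → [5,10); WM=3
i=8 t=8 v=8: → [5,10); WM=3
i=9 t=9 v=4: → [5,10); WM=3
i=10 t=9 v=5: → [5,10); WM=3
i=11 t=11 v=1: → [10,15); WM=8; [0,5) fires=2
i=12 t=12 v=1: → [10,15); WM=8
i=13 t=15 v=6: → [15,20); WM=8
i=14 t=14 v=4: → [10,15); WM=8
i=15 t=16 v=6: → [15,20); WM=13; [5,10) fires=5
i=16 t=18 v=8: → [15,20); WM=13
i=17 t=24 v=9: → [20,25); WM=13
i=18 t=27 v=4: → [25,30); WM=13
i=19 t=29 v=9: → [25,30); WM=26; [10,15) fires=2 [15,20) fires=2 [20,25) fires=1
i=20 t=17 v=7: DROP (t<26-1); WM=26
i=21 t=26 v=7: → [25,30); WM=26
i=22 t=21 v=1: DROP (t<26-1); WM=26
i=23 t=28 v=6: → [25,30); WM=26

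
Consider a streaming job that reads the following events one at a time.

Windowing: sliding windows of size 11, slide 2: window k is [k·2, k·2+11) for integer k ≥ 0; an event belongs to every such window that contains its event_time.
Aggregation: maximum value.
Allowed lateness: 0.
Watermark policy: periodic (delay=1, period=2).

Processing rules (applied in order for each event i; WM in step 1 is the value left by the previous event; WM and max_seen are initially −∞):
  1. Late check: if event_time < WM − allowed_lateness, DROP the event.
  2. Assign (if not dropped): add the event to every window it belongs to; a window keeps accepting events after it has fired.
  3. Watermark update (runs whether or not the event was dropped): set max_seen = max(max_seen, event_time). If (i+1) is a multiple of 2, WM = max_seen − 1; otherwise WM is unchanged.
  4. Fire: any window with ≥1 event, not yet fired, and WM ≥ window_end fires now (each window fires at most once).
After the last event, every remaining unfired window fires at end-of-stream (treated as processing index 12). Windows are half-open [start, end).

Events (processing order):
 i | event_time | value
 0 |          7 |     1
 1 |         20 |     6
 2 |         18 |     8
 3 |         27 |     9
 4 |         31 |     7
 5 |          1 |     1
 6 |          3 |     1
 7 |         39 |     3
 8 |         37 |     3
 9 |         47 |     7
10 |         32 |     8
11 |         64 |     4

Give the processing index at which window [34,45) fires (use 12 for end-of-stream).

9

i=0 t=7 v=1: → [6,17),[4,15),[2,13),[0,11); WM=−∞
i=1 t=20 v=6: → [20,31),[18,29),[16,27),[14,25),[12,23),[10,21); WM=19; [0,11) fires=1 [2,13) fires=1 [4,15) fires=1 [6,17) fires=1
i=2 t=18 v=8: DROP (t<19-0); WM=19
i=3 t=27 v=9: → [26,37),[24,35),[22,33),[20,31),[18,29); WM=26; [10,21) fires=6 [12,23) fires=6 [14,25) fires=6
i=4 t=31 v=7: → [30,41),[28,39),[26,37),[24,35),[22,33); WM=26
i=5 t=1 v=1: DROP (t<26-0); WM=30; [16,27) fires=6 [18,29) fires=9
i=6 t=3 v=1: DROP (t<30-0); WM=30
i=7 t=39 v=3: → [38,49),[36,47),[34,45),[32,43),[30,41); WM=38; [20,31) fires=9 [22,33) fires=9 [24,35) fires=9 [26,37) fires=9
i=8 t=37 v=3: DROP (t<38-0); WM=38
i=9 t=47 v=7: → [46,57),[44,55),[42,53),[40,51),[38,49); WM=46; [28,39) fires=7 [30,41) fires=7 [32,43) fires=3 [34,45) fires=3
i=10 t=32 v=8: DROP (t<46-0); WM=46
i=11 t=64 v=4: → [64,75),[62,73),[60,71),[58,69),[56,67),[54,65); WM=63; [36,47) fires=3 [38,49) fires=7 [40,51) fires=7 [42,53) fires=7 [44,55) fires=7 [46,57) fires=7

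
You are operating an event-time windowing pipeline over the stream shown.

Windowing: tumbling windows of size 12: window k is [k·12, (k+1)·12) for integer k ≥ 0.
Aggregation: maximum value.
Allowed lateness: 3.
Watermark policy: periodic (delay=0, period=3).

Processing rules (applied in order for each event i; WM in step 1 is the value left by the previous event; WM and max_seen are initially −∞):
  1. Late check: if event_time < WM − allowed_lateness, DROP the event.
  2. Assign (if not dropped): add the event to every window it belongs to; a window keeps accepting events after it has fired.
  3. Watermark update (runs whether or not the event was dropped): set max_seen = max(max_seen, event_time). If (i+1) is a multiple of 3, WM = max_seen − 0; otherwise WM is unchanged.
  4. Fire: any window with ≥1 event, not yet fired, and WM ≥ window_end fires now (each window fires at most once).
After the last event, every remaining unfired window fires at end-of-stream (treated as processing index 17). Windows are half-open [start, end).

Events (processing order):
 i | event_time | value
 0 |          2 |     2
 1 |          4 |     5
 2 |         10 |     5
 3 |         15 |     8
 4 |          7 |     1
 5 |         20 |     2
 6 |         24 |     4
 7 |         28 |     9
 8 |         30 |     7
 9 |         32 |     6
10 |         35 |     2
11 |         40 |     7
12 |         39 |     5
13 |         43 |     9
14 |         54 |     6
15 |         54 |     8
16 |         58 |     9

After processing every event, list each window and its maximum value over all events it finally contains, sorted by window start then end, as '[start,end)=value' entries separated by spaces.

[0,12)=5 [12,24)=8 [24,36)=9 [36,48)=9 [48,60)=9

i=0 t=2 v=2: → [0,12); WM=−∞
i=1 t=4 v=5: → [0,12); WM=−∞
i=2 t=10 v=5: → [0,12); WM=10
i=3 t=15 v=8: → [12,24); WM=10
i=4 t=7 v=1: → [0,12); WM=10
i=5 t=20 v=2: → [12,24); WM=20; [0,12) fires=5
i=6 t=24 v=4: → [24,36); WM=20
i=7 t=28 v=9: → [24,36); WM=20
i=8 t=30 v=7: → [24,36); WM=30; [12,24) fires=8
i=9 t=32 v=6: → [24,36); WM=30
i=10 t=35 v=2: → [24,36); WM=30
i=11 t=40 v=7: → [36,48); WM=40; [24,36) fires=9
i=12 t=39 v=5: → [36,48); WM=40
i=13 t=43 v=9: → [36,48); WM=40
i=14 t=54 v=6: → [48,60); WM=54; [36,48) fires=9
i=15 t=54 v=8: → [48,60); WM=54
i=16 t=58 v=9: → [48,60); WM=54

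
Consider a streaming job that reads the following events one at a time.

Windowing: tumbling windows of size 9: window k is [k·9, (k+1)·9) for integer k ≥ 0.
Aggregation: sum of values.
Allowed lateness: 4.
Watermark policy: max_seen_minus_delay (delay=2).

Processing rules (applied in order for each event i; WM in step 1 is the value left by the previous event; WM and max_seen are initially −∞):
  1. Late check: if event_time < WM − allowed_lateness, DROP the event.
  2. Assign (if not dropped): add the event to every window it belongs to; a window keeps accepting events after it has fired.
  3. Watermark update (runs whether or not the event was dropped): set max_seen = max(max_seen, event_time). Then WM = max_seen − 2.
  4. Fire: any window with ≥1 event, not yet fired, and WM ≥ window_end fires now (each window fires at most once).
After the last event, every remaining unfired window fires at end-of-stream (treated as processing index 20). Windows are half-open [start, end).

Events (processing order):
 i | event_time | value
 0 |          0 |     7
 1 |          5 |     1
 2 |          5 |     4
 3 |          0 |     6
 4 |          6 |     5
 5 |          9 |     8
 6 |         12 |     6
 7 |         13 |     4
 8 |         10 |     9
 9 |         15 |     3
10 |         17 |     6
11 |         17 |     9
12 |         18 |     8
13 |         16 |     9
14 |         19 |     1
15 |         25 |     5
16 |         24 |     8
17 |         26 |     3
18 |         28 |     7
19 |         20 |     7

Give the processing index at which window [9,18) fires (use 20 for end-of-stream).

15

i=0 t=0 v=7: → [0,9); WM=-2
i=1 t=5 v=1: → [0,9); WM=3
i=2 t=5 v=4: → [0,9); WM=3
i=3 t=0 v=6: → [0,9); WM=3
i=4 t=6 v=5: → [0,9); WM=4
i=5 t=9 v=8: → [9,18); WM=7
i=6 t=12 v=6: → [9,18); WM=10; [0,9) fires=23
i=7 t=13 v=4: → [9,18); WM=11
i=8 t=10 v=9: → [9,18); WM=11
i=9 t=15 v=3: → [9,18); WM=13
i=10 t=17 v=6: → [9,18); WM=15
i=11 t=17 v=9: → [9,18); WM=15
i=12 t=18 v=8: → [18,27); WM=16
i=13 t=16 v=9: → [9,18); WM=16
i=14 t=19 v=1: → [18,27); WM=17
i=15 t=25 v=5: → [18,27); WM=23; [9,18) fires=54
i=16 t=24 v=8: → [18,27); WM=23
i=17 t=26 v=3: → [18,27); WM=24
i=18 t=28 v=7: → [27,36); WM=26
i=19 t=20 v=7: DROP (t<26-4); WM=26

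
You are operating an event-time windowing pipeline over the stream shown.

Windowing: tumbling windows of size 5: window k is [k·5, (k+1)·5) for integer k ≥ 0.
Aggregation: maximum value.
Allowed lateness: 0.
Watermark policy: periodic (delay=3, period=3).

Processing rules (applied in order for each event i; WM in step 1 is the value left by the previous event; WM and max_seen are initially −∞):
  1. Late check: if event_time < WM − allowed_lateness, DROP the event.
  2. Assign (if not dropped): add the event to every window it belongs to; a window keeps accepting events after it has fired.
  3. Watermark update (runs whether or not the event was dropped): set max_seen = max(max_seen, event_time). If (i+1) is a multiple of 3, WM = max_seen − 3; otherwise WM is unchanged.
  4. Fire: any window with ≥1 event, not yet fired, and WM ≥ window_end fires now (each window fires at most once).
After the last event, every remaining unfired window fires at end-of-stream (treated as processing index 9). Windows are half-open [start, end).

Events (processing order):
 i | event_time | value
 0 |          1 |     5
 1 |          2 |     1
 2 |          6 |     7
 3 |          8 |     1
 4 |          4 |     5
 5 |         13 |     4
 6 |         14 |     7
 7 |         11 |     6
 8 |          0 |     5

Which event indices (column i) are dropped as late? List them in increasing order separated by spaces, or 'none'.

i=0 t=1 v=5: → [0,5); WM=−∞
i=1 t=2 v=1: → [0,5); WM=−∞
i=2 t=6 v=7: → [5,10); WM=3
i=3 t=8 v=1: → [5,10); WM=3
i=4 t=4 v=5: → [0,5); WM=3
i=5 t=13 v=4: → [10,15); WM=10; [0,5) fires=5 [5,10) fires=7
i=6 t=14 v=7: → [10,15); WM=10
i=7 t=11 v=6: → [10,15); WM=10
i=8 t=0 v=5: DROP (t<10-0); WM=11

8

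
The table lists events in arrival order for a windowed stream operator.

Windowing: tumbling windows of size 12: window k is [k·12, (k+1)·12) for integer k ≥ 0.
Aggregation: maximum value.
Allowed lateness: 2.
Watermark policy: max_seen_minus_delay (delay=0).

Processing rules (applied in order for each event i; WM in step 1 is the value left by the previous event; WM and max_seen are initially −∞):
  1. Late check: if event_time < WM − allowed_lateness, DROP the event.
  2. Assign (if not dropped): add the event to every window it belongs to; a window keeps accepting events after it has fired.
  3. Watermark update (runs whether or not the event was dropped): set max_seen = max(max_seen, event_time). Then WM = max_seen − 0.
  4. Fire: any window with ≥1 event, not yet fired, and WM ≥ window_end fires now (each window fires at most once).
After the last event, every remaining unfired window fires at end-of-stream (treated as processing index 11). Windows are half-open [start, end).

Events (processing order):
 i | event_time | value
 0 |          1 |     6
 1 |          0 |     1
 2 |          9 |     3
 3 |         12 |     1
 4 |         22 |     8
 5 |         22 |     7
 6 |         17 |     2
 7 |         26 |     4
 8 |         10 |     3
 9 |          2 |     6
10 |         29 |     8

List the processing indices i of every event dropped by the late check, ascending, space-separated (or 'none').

6 8 9

i=0 t=1 v=6: → [0,12); WM=1
i=1 t=0 v=1: → [0,12); WM=1
i=2 t=9 v=3: → [0,12); WM=9
i=3 t=12 v=1: → [12,24); WM=12; [0,12) fires=6
i=4 t=22 v=8: → [12,24); WM=22
i=5 t=22 v=7: → [12,24); WM=22
i=6 t=17 v=2: DROP (t<22-2); WM=22
i=7 t=26 v=4: → [24,36); WM=26; [12,24) fires=8
i=8 t=10 v=3: DROP (t<26-2); WM=26
i=9 t=2 v=6: DROP (t<26-2); WM=26
i=10 t=29 v=8: → [24,36); WM=29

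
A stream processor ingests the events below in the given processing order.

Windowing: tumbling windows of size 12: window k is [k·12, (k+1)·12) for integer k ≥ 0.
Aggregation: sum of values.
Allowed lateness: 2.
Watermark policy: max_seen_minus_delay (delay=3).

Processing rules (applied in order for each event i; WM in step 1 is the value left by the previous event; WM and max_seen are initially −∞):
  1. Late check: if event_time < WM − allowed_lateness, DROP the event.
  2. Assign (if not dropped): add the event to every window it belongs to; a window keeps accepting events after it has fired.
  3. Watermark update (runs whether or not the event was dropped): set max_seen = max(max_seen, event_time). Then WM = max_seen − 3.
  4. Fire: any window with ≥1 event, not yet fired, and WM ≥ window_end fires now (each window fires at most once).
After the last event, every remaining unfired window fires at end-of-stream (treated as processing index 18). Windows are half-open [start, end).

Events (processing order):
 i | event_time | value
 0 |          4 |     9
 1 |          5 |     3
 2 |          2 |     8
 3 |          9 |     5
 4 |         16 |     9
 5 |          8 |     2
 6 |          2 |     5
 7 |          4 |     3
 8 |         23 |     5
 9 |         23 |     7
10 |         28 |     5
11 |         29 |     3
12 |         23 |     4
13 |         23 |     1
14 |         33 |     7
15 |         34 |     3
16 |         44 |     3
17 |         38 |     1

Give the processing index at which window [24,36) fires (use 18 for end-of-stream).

16

i=0 t=4 v=9: → [0,12); WM=1
i=1 t=5 v=3: → [0,12); WM=2
i=2 t=2 v=8: → [0,12); WM=2
i=3 t=9 v=5: → [0,12); WM=6
i=4 t=16 v=9: → [12,24); WM=13; [0,12) fires=25
i=5 t=8 v=2: DROP (t<13-2); WM=13
i=6 t=2 v=5: DROP (t<13-2); WM=13
i=7 t=4 v=3: DROP (t<13-2); WM=13
i=8 t=23 v=5: → [12,24); WM=20
i=9 t=23 v=7: → [12,24); WM=20
i=10 t=28 v=5: → [24,36); WM=25; [12,24) fires=21
i=11 t=29 v=3: → [24,36); WM=26
i=12 t=23 v=4: DROP (t<26-2); WM=26
i=13 t=23 v=1: DROP (t<26-2); WM=26
i=14 t=33 v=7: → [24,36); WM=30
i=15 t=34 v=3: → [24,36); WM=31
i=16 t=44 v=3: → [36,48); WM=41; [24,36) fires=18
i=17 t=38 v=1: DROP (t<41-2); WM=41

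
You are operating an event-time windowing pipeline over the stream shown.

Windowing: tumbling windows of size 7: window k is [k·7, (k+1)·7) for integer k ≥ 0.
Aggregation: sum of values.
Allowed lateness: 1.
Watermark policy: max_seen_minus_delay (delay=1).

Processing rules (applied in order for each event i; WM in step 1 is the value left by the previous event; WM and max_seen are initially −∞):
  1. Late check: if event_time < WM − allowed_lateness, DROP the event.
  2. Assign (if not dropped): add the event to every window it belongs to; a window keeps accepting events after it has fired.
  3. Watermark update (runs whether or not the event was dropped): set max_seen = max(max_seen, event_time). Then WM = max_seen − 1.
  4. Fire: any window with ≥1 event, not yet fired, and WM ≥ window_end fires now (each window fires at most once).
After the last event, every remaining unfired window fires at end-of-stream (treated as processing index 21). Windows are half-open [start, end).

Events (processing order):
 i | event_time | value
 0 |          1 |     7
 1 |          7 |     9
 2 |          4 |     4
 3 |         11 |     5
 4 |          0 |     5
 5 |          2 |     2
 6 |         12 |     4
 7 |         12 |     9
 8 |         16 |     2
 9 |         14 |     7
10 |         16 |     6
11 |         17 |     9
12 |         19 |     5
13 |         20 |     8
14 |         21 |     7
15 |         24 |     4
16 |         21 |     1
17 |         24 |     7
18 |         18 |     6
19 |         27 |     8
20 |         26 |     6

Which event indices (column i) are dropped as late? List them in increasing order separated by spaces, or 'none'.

i=0 t=1 v=7: → [0,7); WM=0
i=1 t=7 v=9: → [7,14); WM=6
i=2 t=4 v=4: DROP (t<6-1); WM=6
i=3 t=11 v=5: → [7,14); WM=10; [0,7) fires=7
i=4 t=0 v=5: DROP (t<10-1); WM=10
i=5 t=2 v=2: DROP (t<10-1); WM=10
i=6 t=12 v=4: → [7,14); WM=11
i=7 t=12 v=9: → [7,14); WM=11
i=8 t=16 v=2: → [14,21); WM=15; [7,14) fires=27
i=9 t=14 v=7: → [14,21); WM=15
i=10 t=16 v=6: → [14,21); WM=15
i=11 t=17 v=9: → [14,21); WM=16
i=12 t=19 v=5: → [14,21); WM=18
i=13 t=20 v=8: → [14,21); WM=19
i=14 t=21 v=7: → [21,28); WM=20
i=15 t=24 v=4: → [21,28); WM=23; [14,21) fires=37
i=16 t=21 v=1: DROP (t<23-1); WM=23
i=17 t=24 v=7: → [21,28); WM=23
i=18 t=18 v=6: DROP (t<23-1); WM=23
i=19 t=27 v=8: → [21,28); WM=26
i=20 t=26 v=6: → [21,28); WM=26

2 4 5 16 18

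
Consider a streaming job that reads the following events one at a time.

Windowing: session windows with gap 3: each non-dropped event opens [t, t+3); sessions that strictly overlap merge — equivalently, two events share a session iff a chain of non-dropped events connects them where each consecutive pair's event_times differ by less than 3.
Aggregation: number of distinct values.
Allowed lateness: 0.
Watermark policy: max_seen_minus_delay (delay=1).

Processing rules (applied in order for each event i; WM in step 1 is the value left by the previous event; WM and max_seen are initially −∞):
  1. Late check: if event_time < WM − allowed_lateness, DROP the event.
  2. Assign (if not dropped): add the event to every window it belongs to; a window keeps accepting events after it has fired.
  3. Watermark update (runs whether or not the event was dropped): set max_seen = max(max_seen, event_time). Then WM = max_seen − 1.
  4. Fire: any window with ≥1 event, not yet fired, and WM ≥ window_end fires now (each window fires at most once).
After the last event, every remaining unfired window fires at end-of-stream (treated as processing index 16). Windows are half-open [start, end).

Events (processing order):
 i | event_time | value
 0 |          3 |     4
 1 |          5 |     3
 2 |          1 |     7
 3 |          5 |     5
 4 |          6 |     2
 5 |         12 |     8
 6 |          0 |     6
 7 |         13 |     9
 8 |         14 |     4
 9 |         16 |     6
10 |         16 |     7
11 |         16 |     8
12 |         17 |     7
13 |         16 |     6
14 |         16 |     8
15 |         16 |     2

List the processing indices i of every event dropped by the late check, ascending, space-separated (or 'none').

2 6

i=0 t=3 v=4: → [3,6); WM=2
i=1 t=5 v=3: → [3,8); WM=4
i=2 t=1 v=7: DROP (t<4-0); WM=4
i=3 t=5 v=5: → [3,8); WM=4
i=4 t=6 v=2: → [3,9); WM=5
i=5 t=12 v=8: → [12,15); WM=11
i=6 t=0 v=6: DROP (t<11-0); WM=11
i=7 t=13 v=9: → [12,16); WM=12
i=8 t=14 v=4: → [12,17); WM=13
i=9 t=16 v=6: → [12,19); WM=15
i=10 t=16 v=7: → [12,19); WM=15
i=11 t=16 v=8: → [12,19); WM=15
i=12 t=17 v=7: → [12,20); WM=16
i=13 t=16 v=6: → [12,20); WM=16
i=14 t=16 v=8: → [12,20); WM=16
i=15 t=16 v=2: → [12,20); WM=16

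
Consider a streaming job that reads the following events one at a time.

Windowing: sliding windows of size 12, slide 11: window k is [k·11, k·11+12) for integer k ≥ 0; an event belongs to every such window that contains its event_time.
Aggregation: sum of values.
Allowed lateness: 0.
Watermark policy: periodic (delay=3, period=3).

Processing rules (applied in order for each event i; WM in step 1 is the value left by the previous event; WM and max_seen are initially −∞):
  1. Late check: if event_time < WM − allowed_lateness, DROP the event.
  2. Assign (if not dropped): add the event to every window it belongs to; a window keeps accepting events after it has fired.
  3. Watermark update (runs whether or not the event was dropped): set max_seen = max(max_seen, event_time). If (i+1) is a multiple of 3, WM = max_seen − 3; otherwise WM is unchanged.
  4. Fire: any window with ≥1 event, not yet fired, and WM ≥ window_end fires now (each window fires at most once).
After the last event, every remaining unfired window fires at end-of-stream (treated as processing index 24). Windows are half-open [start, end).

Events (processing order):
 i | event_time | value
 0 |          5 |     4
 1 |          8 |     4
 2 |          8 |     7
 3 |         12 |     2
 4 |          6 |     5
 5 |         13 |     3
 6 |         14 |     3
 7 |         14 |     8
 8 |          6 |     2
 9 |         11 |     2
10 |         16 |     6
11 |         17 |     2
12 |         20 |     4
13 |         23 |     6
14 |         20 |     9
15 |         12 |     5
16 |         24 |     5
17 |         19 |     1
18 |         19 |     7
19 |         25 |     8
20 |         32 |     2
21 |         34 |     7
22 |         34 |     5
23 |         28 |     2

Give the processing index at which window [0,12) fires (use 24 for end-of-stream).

11

i=0 t=5 v=4: → [0,12); WM=−∞
i=1 t=8 v=4: → [0,12); WM=−∞
i=2 t=8 v=7: → [0,12); WM=5
i=3 t=12 v=2: → [11,23); WM=5
i=4 t=6 v=5: → [0,12); WM=5
i=5 t=13 v=3: → [11,23); WM=10
i=6 t=14 v=3: → [11,23); WM=10
i=7 t=14 v=8: → [11,23); WM=10
i=8 t=6 v=2: DROP (t<10-0); WM=11
i=9 t=11 v=2: → [11,23),[0,12); WM=11
i=10 t=16 v=6: → [11,23); WM=11
i=11 t=17 v=2: → [11,23); WM=14; [0,12) fires=22
i=12 t=20 v=4: → [11,23); WM=14
i=13 t=23 v=6: → [22,34); WM=14
i=14 t=20 v=9: → [11,23); WM=20
i=15 t=12 v=5: DROP (t<20-0); WM=20
i=16 t=24 v=5: → [22,34); WM=20
i=17 t=19 v=1: DROP (t<20-0); WM=21
i=18 t=19 v=7: DROP (t<21-0); WM=21
i=19 t=25 v=8: → [22,34); WM=21
i=20 t=32 v=2: → [22,34); WM=29; [11,23) fires=39
i=21 t=34 v=7: → [33,45); WM=29
i=22 t=34 v=5: → [33,45); WM=29
i=23 t=28 v=2: DROP (t<29-0); WM=31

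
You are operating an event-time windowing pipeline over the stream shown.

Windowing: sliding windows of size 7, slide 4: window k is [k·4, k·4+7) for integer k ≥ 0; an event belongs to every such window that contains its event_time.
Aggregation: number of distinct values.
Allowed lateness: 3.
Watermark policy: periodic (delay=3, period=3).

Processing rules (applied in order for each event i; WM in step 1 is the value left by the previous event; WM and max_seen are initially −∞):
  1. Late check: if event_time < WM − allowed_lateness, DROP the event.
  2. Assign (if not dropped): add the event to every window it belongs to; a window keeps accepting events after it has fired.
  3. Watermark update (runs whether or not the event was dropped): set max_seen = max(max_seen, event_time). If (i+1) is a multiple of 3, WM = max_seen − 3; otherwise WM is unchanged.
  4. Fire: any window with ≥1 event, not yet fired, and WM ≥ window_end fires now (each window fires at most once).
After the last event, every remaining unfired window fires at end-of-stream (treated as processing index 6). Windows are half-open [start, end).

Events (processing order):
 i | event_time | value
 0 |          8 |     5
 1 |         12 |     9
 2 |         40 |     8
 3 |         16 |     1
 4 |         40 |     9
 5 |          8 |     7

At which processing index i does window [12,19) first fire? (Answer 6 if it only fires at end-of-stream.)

2

i=0 t=8 v=5: → [8,15),[4,11); WM=−∞
i=1 t=12 v=9: → [12,19),[8,15); WM=−∞
i=2 t=40 v=8: → [40,47),[36,43); WM=37; [4,11) fires=1 [8,15) fires=2 [12,19) fires=1
i=3 t=16 v=1: DROP (t<37-3); WM=37
i=4 t=40 v=9: → [40,47),[36,43); WM=37
i=5 t=8 v=7: DROP (t<37-3); WM=37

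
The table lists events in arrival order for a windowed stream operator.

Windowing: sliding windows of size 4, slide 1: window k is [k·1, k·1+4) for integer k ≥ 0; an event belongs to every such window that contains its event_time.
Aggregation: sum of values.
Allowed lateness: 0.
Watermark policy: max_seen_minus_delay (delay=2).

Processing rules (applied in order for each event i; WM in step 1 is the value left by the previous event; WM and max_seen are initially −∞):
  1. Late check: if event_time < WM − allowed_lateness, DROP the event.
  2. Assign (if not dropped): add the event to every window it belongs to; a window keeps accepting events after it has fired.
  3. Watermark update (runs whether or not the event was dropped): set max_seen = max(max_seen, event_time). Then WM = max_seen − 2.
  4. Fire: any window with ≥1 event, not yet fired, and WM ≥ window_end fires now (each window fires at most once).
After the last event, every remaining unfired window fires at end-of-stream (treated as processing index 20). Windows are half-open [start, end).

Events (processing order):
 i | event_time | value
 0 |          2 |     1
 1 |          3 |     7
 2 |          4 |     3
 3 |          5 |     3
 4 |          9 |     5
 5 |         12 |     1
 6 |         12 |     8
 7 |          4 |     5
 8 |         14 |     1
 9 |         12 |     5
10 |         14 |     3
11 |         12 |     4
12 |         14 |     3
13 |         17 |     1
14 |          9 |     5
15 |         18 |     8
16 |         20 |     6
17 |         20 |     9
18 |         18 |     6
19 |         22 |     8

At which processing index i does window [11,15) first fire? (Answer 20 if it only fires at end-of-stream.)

i=0 t=2 v=1: → [2,6),[1,5),[0,4); WM=0
i=1 t=3 v=7: → [3,7),[2,6),[1,5),[0,4); WM=1
i=2 t=4 v=3: → [4,8),[3,7),[2,6),[1,5); WM=2
i=3 t=5 v=3: → [5,9),[4,8),[3,7),[2,6); WM=3
i=4 t=9 v=5: → [9,13),[8,12),[7,11),[6,10); WM=7; [0,4) fires=8 [1,5) fires=11 [2,6) fires=14 [3,7) fires=13
i=5 t=12 v=1: → [12,16),[11,15),[10,14),[9,13); WM=10; [4,8) fires=6 [5,9) fires=3 [6,10) fires=5
i=6 t=12 v=8: → [12,16),[11,15),[10,14),[9,13); WM=10
i=7 t=4 v=5: DROP (t<10-0); WM=10
i=8 t=14 v=1: → [14,18),[13,17),[12,16),[11,15); WM=12; [7,11) fires=5 [8,12) fires=5
i=9 t=12 v=5: → [12,16),[11,15),[10,14),[9,13); WM=12
i=10 t=14 v=3: → [14,18),[13,17),[12,16),[11,15); WM=12
i=11 t=12 v=4: → [12,16),[11,15),[10,14),[9,13); WM=12
i=12 t=14 v=3: → [14,18),[13,17),[12,16),[11,15); WM=12
i=13 t=17 v=1: → [17,21),[16,20),[15,19),[14,18); WM=15; [9,13) fires=23 [10,14) fires=18 [11,15) fires=25
i=14 t=9 v=5: DROP (t<15-0); WM=15
i=15 t=18 v=8: → [18,22),[17,21),[16,20),[15,19); WM=16; [12,16) fires=25
i=16 t=20 v=6: → [20,24),[19,23),[18,22),[17,21); WM=18; [13,17) fires=7 [14,18) fires=8
i=17 t=20 v=9: → [20,24),[19,23),[18,22),[17,21); WM=18
i=18 t=18 v=6: → [18,22),[17,21),[16,20),[15,19); WM=18
i=19 t=22 v=8: → [22,26),[21,25),[20,24),[19,23); WM=20; [15,19) fires=15 [16,20) fires=15

13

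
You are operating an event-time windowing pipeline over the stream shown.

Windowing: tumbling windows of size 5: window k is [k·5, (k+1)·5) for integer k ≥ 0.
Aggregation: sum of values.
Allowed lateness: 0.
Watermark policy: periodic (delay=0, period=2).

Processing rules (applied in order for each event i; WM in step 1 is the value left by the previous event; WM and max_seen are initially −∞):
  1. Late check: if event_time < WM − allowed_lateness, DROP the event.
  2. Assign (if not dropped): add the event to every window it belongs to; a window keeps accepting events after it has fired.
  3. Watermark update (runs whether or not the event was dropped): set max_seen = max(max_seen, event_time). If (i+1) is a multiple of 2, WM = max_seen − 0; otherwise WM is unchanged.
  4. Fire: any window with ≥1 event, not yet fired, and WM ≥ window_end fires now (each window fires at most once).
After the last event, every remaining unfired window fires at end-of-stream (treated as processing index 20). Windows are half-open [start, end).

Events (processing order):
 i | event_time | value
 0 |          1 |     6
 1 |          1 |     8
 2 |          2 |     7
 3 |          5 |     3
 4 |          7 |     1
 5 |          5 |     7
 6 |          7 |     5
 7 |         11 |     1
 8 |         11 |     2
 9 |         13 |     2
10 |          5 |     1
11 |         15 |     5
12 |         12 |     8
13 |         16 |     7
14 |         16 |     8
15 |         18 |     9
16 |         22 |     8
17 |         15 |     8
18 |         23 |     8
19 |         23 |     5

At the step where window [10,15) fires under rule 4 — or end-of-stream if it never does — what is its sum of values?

i=0 t=1 v=6: → [0,5); WM=−∞
i=1 t=1 v=8: → [0,5); WM=1
i=2 t=2 v=7: → [0,5); WM=1
i=3 t=5 v=3: → [5,10); WM=5; [0,5) fires=21
i=4 t=7 v=1: → [5,10); WM=5
i=5 t=5 v=7: → [5,10); WM=7
i=6 t=7 v=5: → [5,10); WM=7
i=7 t=11 v=1: → [10,15); WM=11; [5,10) fires=16
i=8 t=11 v=2: → [10,15); WM=11
i=9 t=13 v=2: → [10,15); WM=13
i=10 t=5 v=1: DROP (t<13-0); WM=13
i=11 t=15 v=5: → [15,20); WM=15; [10,15) fires=5
i=12 t=12 v=8: DROP (t<15-0); WM=15
i=13 t=16 v=7: → [15,20); WM=16
i=14 t=16 v=8: → [15,20); WM=16
i=15 t=18 v=9: → [15,20); WM=18
i=16 t=22 v=8: → [20,25); WM=18
i=17 t=15 v=8: DROP (t<18-0); WM=22; [15,20) fires=29
i=18 t=23 v=8: → [20,25); WM=22
i=19 t=23 v=5: → [20,25); WM=23

5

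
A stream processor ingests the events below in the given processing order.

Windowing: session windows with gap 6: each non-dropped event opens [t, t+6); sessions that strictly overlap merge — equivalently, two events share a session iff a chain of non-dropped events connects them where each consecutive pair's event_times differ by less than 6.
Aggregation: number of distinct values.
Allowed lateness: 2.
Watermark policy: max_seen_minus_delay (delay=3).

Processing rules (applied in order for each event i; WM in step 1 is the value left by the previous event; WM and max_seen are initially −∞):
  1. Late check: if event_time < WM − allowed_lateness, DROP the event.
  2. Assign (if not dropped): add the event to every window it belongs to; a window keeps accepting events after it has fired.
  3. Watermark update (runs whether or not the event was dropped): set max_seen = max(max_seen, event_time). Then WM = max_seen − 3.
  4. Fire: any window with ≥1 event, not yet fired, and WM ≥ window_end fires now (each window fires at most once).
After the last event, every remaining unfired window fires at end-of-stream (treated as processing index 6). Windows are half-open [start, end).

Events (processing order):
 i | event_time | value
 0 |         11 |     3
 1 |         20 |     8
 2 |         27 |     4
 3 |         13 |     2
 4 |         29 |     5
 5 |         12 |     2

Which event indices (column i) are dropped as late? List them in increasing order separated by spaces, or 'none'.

3 5

i=0 t=11 v=3: → [11,17); WM=8
i=1 t=20 v=8: → [20,26); WM=17
i=2 t=27 v=4: → [27,33); WM=24
i=3 t=13 v=2: DROP (t<24-2); WM=24
i=4 t=29 v=5: → [27,35); WM=26
i=5 t=12 v=2: DROP (t<26-2); WM=26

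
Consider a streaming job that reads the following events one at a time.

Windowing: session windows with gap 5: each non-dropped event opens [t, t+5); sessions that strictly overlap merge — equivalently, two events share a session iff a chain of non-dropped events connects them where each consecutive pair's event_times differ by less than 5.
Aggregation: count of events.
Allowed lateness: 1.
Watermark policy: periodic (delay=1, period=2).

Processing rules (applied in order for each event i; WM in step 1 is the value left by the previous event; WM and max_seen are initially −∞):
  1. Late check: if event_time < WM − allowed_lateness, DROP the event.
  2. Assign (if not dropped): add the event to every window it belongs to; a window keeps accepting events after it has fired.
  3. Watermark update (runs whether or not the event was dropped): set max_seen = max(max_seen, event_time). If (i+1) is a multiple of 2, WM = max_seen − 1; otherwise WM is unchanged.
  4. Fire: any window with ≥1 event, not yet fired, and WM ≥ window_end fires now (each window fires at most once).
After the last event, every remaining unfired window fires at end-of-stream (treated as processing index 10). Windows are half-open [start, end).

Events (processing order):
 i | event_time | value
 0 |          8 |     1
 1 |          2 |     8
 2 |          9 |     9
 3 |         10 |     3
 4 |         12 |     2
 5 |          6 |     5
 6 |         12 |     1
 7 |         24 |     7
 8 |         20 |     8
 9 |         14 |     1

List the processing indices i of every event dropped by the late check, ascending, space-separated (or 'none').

5 8 9

i=0 t=8 v=1: → [8,13); WM=−∞
i=1 t=2 v=8: → [2,7); WM=7
i=2 t=9 v=9: → [8,14); WM=7
i=3 t=10 v=3: → [8,15); WM=9
i=4 t=12 v=2: → [8,17); WM=9
i=5 t=6 v=5: DROP (t<9-1); WM=11
i=6 t=12 v=1: → [8,17); WM=11
i=7 t=24 v=7: → [24,29); WM=23
i=8 t=20 v=8: DROP (t<23-1); WM=23
i=9 t=14 v=1: DROP (t<23-1); WM=23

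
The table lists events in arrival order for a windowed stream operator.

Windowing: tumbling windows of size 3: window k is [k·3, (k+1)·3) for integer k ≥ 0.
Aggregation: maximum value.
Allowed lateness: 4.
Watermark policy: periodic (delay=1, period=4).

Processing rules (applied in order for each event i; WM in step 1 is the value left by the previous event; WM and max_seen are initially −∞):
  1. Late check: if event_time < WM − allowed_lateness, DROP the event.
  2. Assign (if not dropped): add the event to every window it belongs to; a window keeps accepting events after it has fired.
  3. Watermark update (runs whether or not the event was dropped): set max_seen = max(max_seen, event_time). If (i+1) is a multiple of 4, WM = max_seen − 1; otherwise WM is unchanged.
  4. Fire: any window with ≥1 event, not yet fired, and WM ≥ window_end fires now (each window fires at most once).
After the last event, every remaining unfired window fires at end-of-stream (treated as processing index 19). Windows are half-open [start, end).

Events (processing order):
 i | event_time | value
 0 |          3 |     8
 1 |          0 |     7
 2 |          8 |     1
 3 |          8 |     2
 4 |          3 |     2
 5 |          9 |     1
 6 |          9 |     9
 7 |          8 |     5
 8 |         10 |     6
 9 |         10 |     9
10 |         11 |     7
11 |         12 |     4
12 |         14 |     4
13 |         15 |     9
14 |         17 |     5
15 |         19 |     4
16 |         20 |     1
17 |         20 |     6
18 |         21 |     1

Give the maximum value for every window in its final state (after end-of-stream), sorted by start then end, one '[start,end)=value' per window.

[0,3)=7 [3,6)=8 [6,9)=5 [9,12)=9 [12,15)=4 [15,18)=9 [18,21)=6 [21,24)=1

i=0 t=3 v=8: → [3,6); WM=−∞
i=1 t=0 v=7: → [0,3); WM=−∞
i=2 t=8 v=1: → [6,9); WM=−∞
i=3 t=8 v=2: → [6,9); WM=7; [0,3) fires=7 [3,6) fires=8
i=4 t=3 v=2: → [3,6); WM=7
i=5 t=9 v=1: → [9,12); WM=7
i=6 t=9 v=9: → [9,12); WM=7
i=7 t=8 v=5: → [6,9); WM=8
i=8 t=10 v=6: → [9,12); WM=8
i=9 t=10 v=9: → [9,12); WM=8
i=10 t=11 v=7: → [9,12); WM=8
i=11 t=12 v=4: → [12,15); WM=11; [6,9) fires=5
i=12 t=14 v=4: → [12,15); WM=11
i=13 t=15 v=9: → [15,18); WM=11
i=14 t=17 v=5: → [15,18); WM=11
i=15 t=19 v=4: → [18,21); WM=18; [9,12) fires=9 [12,15) fires=4 [15,18) fires=9
i=16 t=20 v=1: → [18,21); WM=18
i=17 t=20 v=6: → [18,21); WM=18
i=18 t=21 v=1: → [21,24); WM=18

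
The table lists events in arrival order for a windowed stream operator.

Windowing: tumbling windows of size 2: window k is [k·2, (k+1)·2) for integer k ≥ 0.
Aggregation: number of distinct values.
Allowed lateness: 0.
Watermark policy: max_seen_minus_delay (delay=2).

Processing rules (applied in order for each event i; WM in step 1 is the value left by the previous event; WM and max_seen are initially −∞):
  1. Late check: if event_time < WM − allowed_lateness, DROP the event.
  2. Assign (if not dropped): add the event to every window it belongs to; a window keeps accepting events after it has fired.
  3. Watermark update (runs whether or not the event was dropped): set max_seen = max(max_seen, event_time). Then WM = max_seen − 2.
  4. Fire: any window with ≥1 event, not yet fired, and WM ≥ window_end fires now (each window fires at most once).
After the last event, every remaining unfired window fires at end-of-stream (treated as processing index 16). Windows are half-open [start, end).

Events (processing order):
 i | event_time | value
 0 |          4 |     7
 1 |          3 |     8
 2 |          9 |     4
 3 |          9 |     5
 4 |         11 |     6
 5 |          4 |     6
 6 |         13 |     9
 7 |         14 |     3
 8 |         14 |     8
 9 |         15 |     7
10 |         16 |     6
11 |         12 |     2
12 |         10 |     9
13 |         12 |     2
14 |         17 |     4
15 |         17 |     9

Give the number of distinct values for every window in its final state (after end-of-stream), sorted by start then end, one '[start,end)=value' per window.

i=0 t=4 v=7: → [4,6); WM=2
i=1 t=3 v=8: → [2,4); WM=2
i=2 t=9 v=4: → [8,10); WM=7; [2,4) fires=1 [4,6) fires=1
i=3 t=9 v=5: → [8,10); WM=7
i=4 t=11 v=6: → [10,12); WM=9
i=5 t=4 v=6: DROP (t<9-0); WM=9
i=6 t=13 v=9: → [12,14); WM=11; [8,10) fires=2
i=7 t=14 v=3: → [14,16); WM=12; [10,12) fires=1
i=8 t=14 v=8: → [14,16); WM=12
i=9 t=15 v=7: → [14,16); WM=13
i=10 t=16 v=6: → [16,18); WM=14; [12,14) fires=1
i=11 t=12 v=2: DROP (t<14-0); WM=14
i=12 t=10 v=9: DROP (t<14-0); WM=14
i=13 t=12 v=2: DROP (t<14-0); WM=14
i=14 t=17 v=4: → [16,18); WM=15
i=15 t=17 v=9: → [16,18); WM=15

[2,4)=1 [4,6)=1 [8,10)=2 [10,12)=1 [12,14)=1 [14,16)=3 [16,18)=3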